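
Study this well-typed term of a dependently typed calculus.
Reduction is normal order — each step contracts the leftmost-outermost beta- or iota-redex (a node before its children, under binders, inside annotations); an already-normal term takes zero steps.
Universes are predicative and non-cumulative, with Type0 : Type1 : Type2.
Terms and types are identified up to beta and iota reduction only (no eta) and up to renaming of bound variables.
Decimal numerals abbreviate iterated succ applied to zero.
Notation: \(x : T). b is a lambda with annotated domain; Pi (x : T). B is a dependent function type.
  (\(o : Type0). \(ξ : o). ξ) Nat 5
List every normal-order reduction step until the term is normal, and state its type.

normal-order reduction:
  (\(o : Type0). \(ξ : o). ξ) Nat 5
  ~> (\(o : Nat). o) 5
  ~> 5
the term's type:
  Nat


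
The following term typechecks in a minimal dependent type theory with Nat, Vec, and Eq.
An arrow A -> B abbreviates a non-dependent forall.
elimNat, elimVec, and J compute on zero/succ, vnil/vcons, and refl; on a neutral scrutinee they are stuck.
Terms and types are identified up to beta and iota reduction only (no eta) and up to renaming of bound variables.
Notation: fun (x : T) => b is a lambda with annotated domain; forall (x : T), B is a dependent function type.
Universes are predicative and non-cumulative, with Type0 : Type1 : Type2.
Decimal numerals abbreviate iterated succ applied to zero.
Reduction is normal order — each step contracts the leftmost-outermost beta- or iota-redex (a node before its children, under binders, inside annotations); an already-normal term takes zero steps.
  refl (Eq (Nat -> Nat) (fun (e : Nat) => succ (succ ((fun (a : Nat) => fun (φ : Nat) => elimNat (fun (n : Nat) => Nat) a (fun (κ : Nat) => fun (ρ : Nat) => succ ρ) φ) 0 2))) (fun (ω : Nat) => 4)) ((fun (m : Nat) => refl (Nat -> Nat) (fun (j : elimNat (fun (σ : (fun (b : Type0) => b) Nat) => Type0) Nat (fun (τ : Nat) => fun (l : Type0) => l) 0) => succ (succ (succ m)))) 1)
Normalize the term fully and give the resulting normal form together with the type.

reduced normal form:
  refl (Eq (Nat -> Nat) (fun (e : Nat) => 4) (fun (a : Nat) => 4)) (refl (Nat -> Nat) (fun (φ : Nat) => 4))
type:
  Eq (Eq (Nat -> Nat) (fun (e : Nat) => 4) (fun (a : Nat) => 4)) (refl (Nat -> Nat) (fun (φ : Nat) => 4)) (refl (Nat -> Nat) (fun (n : Nat) => 4))


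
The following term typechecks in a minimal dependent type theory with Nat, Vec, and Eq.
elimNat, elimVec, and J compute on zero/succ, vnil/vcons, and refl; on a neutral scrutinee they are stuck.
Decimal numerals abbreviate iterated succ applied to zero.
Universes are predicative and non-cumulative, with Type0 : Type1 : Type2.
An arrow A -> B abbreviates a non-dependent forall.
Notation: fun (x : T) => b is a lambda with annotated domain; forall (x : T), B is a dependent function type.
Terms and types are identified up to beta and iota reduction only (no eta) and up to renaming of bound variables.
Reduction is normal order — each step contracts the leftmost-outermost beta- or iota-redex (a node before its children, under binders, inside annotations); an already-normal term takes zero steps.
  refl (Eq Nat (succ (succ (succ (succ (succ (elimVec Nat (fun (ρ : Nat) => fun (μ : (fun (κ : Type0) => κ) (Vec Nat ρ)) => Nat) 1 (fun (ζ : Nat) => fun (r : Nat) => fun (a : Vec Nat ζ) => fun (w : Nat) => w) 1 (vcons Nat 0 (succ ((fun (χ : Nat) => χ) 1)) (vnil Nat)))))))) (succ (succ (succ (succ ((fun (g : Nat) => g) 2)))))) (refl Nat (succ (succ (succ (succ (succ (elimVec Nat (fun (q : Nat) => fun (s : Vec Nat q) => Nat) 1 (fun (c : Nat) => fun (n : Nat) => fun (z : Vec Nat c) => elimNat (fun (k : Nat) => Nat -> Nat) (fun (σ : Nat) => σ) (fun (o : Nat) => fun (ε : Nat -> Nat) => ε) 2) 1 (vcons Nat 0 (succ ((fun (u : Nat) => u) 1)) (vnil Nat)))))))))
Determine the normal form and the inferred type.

normal form:
  refl (Eq Nat 6 6) (refl Nat 6)
the term's type:
  Eq (Eq Nat 6 6) (refl Nat 6) (refl Nat 6)
observation: normalization takes exactly 20 steps under the normal-order strategy.


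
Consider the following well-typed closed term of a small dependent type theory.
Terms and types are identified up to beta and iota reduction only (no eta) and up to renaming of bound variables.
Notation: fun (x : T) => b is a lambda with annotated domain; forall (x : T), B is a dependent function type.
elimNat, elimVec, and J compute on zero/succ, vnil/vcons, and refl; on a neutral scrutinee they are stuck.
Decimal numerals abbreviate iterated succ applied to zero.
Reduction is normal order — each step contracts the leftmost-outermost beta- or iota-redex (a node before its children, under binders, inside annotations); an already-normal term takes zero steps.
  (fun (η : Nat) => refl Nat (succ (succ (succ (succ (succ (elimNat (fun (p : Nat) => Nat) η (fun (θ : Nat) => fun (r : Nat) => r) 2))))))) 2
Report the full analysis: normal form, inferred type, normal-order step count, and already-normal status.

reduced normal form:
  refl Nat 7
type:
  Eq Nat 7 7
reduction steps (normal order): 8
started in normal form: no
first contracted redex: a beta-redex


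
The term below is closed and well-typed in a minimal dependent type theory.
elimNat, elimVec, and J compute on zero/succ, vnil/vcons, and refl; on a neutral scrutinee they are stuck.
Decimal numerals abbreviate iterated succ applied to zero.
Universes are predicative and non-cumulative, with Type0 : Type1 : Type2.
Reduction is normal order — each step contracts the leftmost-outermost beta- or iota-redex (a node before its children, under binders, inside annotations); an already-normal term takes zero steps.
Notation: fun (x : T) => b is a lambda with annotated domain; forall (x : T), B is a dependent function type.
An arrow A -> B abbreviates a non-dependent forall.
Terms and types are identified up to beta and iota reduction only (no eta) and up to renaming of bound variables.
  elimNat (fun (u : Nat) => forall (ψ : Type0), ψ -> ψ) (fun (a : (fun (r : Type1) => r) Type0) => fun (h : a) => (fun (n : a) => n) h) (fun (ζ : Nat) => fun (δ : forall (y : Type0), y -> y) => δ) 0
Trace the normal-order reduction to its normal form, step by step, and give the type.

reduction (normal order):
  elimNat (fun (u : Nat) => forall (ψ : Type0), ψ -> ψ) (fun (a : (fun (r : Type1) => r) Type0) => fun (h : a) => (fun (n : a) => n) h) (fun (ζ : Nat) => fun (δ : forall (y : Type0), y -> y) => δ) 0
  ~> fun (u : (fun (ψ : Type1) => ψ) Type0) => fun (a : u) => (fun (r : u) => r) a
  ~> fun (u : Type0) => fun (ψ : u) => (fun (a : u) => a) ψ
  ~> fun (u : Type0) => fun (ψ : u) => ψ
type:
  forall (u : Type0), u -> u


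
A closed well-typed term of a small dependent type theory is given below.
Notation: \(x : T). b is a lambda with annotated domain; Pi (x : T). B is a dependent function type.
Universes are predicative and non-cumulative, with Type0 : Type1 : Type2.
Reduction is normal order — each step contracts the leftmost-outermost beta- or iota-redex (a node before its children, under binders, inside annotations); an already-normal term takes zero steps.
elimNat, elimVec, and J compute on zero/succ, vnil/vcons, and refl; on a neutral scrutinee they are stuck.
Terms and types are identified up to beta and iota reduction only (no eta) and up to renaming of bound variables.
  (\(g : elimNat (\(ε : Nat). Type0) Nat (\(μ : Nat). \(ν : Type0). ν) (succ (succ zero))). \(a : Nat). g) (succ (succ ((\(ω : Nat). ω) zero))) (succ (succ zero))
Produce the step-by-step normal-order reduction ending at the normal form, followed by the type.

normal-order reduction sequence:
  (\(g : elimNat (\(ε : Nat). Type0) Nat (\(μ : Nat). \(ν : Type0). ν) (succ (succ zero))). \(a : Nat). g) (succ (succ ((\(ω : Nat). ω) zero))) (succ (succ zero))
  ~> (\(g : Nat). succ (succ ((\(ε : Nat). ε) zero))) (succ (succ zero))
  ~> succ (succ ((\(g : Nat). g) zero))
  ~> succ (succ zero)
the term's type:
  Nat


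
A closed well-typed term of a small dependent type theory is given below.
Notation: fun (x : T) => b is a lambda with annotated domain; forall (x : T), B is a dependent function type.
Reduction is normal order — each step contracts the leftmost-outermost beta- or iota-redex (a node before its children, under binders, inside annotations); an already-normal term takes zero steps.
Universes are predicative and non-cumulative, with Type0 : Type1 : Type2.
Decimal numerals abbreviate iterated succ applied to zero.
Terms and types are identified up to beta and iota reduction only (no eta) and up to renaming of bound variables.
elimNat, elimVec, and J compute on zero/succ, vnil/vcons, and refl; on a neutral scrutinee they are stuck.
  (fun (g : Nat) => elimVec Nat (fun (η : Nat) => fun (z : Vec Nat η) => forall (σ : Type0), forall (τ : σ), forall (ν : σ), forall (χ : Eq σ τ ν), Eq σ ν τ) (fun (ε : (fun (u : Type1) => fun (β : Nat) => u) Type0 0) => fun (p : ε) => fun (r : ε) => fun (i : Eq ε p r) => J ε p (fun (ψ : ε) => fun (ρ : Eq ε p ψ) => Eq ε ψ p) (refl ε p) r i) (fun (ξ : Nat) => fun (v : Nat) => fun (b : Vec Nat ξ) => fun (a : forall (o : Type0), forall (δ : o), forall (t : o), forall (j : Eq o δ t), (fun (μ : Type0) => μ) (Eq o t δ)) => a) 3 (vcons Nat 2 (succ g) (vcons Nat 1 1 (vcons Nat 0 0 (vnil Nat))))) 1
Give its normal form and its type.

normal form:
  fun (g : Type0) => fun (η : g) => fun (z : g) => fun (σ : Eq g η z) => J g η (fun (τ : g) => fun (ν : Eq g η τ) => Eq g τ η) (refl g η) z σ
the term's type:
  forall (g : Type0), forall (η : g), forall (z : g), forall (σ : Eq g η z), Eq g z η
observation: the first redex contracted is a beta-redex; the normal form is reached in 19 normal-order steps.


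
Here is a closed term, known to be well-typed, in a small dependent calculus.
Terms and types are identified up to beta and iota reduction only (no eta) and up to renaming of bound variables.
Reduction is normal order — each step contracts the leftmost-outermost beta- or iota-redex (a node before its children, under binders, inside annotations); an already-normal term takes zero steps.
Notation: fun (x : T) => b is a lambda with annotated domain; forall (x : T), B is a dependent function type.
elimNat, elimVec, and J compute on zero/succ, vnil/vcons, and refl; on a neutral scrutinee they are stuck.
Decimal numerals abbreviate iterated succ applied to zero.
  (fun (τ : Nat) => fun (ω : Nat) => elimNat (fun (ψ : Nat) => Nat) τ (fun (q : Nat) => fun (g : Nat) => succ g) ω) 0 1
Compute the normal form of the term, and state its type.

resulting normal form:
  1
the term's type:
  Nat
observation: the term reaches its normal form after 6 normal-order steps.


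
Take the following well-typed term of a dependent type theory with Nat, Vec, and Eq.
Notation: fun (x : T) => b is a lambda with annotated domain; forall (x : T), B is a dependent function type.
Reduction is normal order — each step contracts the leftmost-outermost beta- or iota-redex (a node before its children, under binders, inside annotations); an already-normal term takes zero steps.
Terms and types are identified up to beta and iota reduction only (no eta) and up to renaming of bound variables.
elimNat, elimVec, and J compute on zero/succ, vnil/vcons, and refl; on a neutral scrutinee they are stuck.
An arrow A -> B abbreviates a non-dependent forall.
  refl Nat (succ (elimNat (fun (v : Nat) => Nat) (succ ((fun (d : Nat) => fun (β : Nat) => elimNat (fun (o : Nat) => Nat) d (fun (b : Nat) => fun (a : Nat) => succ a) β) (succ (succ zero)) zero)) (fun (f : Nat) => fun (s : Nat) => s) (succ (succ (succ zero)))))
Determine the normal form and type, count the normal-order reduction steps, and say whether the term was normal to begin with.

resulting normal form:
  refl Nat (succ (succ (succ (succ zero))))
inferred type:
  Eq Nat (succ (succ (succ (succ zero)))) (succ (succ (succ (succ zero))))
normal-order step count: 13
term was already normal: no
first contracted redex: an elimNat iota-redex


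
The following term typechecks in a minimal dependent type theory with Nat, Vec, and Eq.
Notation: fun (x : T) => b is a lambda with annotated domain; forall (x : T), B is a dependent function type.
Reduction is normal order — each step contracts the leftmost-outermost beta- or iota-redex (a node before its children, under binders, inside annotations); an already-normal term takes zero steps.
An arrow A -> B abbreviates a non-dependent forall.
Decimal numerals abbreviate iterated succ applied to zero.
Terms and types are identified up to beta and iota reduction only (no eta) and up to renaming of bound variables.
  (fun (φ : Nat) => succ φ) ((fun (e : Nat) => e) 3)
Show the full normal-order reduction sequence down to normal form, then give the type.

normal-order reduction:
  (fun (φ : Nat) => succ φ) ((fun (e : Nat) => e) 3)
  ~> succ ((fun (φ : Nat) => φ) 3)
  ~> 4
type:
  Nat


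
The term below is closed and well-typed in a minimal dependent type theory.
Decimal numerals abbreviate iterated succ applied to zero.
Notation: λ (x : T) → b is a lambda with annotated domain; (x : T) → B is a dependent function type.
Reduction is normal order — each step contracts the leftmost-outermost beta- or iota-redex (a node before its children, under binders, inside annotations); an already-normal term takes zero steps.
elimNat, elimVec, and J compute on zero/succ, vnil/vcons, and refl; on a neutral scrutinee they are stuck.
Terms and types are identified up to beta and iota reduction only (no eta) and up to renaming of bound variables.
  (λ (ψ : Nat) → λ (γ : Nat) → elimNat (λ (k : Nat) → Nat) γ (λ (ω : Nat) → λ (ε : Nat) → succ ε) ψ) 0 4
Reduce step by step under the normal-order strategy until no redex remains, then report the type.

normal-order reduction:
  (λ (ψ : Nat) → λ (γ : Nat) → elimNat (λ (k : Nat) → Nat) γ (λ (ω : Nat) → λ (ε : Nat) → succ ε) ψ) 0 4
  ~> (λ (ψ : Nat) → elimNat (λ (γ : Nat) → Nat) ψ (λ (k : Nat) → λ (ω : Nat) → succ ω) 0) 4
  ~> elimNat (λ (ψ : Nat) → Nat) 4 (λ (γ : Nat) → λ (k : Nat) → succ k) 0
  ~> 4
inferred type:
  Nat


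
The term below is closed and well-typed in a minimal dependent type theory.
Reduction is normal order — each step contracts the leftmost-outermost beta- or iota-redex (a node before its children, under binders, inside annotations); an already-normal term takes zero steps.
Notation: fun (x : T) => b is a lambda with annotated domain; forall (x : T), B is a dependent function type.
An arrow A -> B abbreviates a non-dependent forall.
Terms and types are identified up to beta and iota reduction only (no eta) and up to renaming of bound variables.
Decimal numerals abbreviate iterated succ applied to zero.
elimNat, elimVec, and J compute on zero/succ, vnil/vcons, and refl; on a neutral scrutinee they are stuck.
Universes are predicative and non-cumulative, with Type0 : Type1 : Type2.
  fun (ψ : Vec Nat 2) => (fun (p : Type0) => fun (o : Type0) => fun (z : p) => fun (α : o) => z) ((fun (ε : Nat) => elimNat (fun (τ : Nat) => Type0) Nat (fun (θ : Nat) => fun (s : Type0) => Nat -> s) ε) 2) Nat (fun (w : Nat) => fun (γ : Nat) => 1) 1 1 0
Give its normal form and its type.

resulting normal form:
  fun (ψ : Vec Nat 2) => 1
inferred type:
  Vec Nat 2 -> Nat
observation: normalization takes exactly 6 steps under the normal-order strategy.


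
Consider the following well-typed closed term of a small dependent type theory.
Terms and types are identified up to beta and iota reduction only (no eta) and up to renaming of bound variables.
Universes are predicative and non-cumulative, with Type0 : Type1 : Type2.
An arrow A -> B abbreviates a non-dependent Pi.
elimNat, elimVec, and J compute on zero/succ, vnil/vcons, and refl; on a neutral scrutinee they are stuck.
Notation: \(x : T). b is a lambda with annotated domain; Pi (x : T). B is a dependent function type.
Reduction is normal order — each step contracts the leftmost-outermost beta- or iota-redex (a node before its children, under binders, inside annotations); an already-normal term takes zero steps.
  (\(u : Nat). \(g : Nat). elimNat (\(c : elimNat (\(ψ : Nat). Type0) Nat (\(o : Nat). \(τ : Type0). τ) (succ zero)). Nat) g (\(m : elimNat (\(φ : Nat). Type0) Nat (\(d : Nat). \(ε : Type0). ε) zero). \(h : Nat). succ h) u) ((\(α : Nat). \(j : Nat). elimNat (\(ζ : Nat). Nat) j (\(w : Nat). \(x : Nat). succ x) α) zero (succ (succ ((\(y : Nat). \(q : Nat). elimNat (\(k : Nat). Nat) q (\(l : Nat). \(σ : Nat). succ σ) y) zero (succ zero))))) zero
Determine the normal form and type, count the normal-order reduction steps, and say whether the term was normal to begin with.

reduced normal form:
  succ (succ (succ zero))
inferred type:
  Nat
normal-order step count: 23
already normal: no
first contracted redex: a beta-redex


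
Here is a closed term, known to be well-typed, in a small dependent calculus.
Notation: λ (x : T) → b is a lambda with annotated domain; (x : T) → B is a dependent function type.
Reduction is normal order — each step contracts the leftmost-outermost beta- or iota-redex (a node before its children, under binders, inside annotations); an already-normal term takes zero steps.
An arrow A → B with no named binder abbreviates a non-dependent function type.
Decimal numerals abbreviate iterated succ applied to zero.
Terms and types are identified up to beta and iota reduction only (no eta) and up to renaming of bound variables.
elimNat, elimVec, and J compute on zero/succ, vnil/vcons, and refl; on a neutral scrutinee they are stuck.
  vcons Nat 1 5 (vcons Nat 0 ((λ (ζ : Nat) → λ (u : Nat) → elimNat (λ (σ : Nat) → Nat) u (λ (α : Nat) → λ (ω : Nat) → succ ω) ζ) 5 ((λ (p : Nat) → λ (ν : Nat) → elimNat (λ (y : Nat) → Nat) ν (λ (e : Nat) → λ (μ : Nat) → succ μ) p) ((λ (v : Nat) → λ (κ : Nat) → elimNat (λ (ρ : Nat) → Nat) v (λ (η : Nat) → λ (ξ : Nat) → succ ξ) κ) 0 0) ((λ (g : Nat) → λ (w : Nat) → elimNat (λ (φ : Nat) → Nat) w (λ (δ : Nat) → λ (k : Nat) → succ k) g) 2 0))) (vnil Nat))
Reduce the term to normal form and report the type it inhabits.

normal form:
  vcons Nat 1 5 (vcons Nat 0 7 (vnil Nat))
type:
  Vec Nat 2


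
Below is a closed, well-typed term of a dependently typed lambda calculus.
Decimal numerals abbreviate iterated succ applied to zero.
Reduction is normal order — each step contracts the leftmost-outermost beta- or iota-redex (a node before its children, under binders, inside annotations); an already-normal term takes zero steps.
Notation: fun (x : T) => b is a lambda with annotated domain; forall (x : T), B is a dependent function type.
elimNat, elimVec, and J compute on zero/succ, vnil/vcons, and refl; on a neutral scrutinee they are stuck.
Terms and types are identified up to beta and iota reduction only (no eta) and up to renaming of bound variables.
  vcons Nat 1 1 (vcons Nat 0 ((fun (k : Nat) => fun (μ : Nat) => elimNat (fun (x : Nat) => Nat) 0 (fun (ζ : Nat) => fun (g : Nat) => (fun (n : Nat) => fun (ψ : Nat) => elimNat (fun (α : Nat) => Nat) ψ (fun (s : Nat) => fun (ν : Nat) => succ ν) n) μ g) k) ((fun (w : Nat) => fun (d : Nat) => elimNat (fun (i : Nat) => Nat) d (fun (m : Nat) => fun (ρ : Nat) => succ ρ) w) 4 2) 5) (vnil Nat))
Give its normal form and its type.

reduced normal form:
  vcons Nat 1 1 (vcons Nat 0 30 (vnil Nat))
the term's type:
  Vec Nat 2


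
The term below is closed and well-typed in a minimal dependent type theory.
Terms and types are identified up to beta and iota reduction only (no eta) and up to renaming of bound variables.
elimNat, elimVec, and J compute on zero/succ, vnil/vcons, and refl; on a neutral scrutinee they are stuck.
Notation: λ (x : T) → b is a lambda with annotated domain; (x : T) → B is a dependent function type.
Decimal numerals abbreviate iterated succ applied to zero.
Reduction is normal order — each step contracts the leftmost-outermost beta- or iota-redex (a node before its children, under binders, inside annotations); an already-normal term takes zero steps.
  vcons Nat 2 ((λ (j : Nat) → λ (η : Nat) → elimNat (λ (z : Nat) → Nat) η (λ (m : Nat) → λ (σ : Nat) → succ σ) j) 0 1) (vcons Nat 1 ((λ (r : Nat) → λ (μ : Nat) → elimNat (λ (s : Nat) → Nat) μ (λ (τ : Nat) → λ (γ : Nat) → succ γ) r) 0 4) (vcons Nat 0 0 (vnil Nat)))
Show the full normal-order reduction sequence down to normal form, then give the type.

normal-order reduction sequence:
  vcons Nat 2 ((λ (j : Nat) → λ (η : Nat) → elimNat (λ (z : Nat) → Nat) η (λ (m : Nat) → λ (σ : Nat) → succ σ) j) 0 1) (vcons Nat 1 ((λ (r : Nat) → λ (μ : Nat) → elimNat (λ (s : Nat) → Nat) μ (λ (τ : Nat) → λ (γ : Nat) → succ γ) r) 0 4) (vcons Nat 0 0 (vnil Nat)))
  ~> vcons Nat 2 ((λ (j : Nat) → elimNat (λ (η : Nat) → Nat) j (λ (z : Nat) → λ (m : Nat) → succ m) 0) 1) (vcons Nat 1 ((λ (σ : Nat) → λ (r : Nat) → elimNat (λ (μ : Nat) → Nat) r (λ (s : Nat) → λ (τ : Nat) → succ τ) σ) 0 4) (vcons Nat 0 0 (vnil Nat)))
  ~> vcons Nat 2 (elimNat (λ (j : Nat) → Nat) 1 (λ (η : Nat) → λ (z : Nat) → succ z) 0) (vcons Nat 1 ((λ (m : Nat) → λ (σ : Nat) → elimNat (λ (r : Nat) → Nat) σ (λ (μ : Nat) → λ (s : Nat) → succ s) m) 0 4) (vcons Nat 0 0 (vnil Nat)))
  ~> vcons Nat 2 1 (vcons Nat 1 ((λ (j : Nat) → λ (η : Nat) → elimNat (λ (z : Nat) → Nat) η (λ (m : Nat) → λ (σ : Nat) → succ σ) j) 0 4) (vcons Nat 0 0 (vnil Nat)))
  ~> vcons Nat 2 1 (vcons Nat 1 ((λ (j : Nat) → elimNat (λ (η : Nat) → Nat) j (λ (z : Nat) → λ (m : Nat) → succ m) 0) 4) (vcons Nat 0 0 (vnil Nat)))
  ~> vcons Nat 2 1 (vcons Nat 1 (elimNat (λ (j : Nat) → Nat) 4 (λ (η : Nat) → λ (z : Nat) → succ z) 0) (vcons Nat 0 0 (vnil Nat)))
  ~> vcons Nat 2 1 (vcons Nat 1 4 (vcons Nat 0 0 (vnil Nat)))
inferred type:
  Vec Nat 3


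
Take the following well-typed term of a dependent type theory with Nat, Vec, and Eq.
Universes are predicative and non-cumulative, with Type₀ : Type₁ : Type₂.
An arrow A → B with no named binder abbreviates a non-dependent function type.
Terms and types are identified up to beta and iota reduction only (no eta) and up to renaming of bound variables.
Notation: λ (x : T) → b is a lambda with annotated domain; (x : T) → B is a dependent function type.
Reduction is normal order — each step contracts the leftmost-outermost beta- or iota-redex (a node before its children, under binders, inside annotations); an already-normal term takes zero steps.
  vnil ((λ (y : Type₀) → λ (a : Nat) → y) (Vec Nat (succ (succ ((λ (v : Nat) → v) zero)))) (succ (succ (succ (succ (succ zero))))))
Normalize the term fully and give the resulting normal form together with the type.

reduced normal form:
  vnil (Vec Nat (succ (succ zero)))
the term's type:
  Vec (Vec Nat (succ (succ zero))) zero


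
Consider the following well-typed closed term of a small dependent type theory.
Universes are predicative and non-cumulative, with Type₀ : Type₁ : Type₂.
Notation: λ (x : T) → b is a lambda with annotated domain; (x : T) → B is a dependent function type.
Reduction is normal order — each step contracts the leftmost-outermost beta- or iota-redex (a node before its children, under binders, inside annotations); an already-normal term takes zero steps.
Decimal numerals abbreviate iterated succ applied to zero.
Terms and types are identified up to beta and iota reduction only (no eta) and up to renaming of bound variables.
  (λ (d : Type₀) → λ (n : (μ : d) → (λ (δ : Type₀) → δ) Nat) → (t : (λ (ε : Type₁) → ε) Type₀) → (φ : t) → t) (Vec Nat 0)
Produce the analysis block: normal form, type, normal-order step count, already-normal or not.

reduced normal form:
  λ (d : (n : Vec Nat 0) → Nat) → (μ : Type₀) → (δ : μ) → μ
inferred type:
  (d : (n : Vec Nat 0) → Nat) → Type₁
normal-order step count: 3
started in normal form: no
first contracted redex: a beta-redex


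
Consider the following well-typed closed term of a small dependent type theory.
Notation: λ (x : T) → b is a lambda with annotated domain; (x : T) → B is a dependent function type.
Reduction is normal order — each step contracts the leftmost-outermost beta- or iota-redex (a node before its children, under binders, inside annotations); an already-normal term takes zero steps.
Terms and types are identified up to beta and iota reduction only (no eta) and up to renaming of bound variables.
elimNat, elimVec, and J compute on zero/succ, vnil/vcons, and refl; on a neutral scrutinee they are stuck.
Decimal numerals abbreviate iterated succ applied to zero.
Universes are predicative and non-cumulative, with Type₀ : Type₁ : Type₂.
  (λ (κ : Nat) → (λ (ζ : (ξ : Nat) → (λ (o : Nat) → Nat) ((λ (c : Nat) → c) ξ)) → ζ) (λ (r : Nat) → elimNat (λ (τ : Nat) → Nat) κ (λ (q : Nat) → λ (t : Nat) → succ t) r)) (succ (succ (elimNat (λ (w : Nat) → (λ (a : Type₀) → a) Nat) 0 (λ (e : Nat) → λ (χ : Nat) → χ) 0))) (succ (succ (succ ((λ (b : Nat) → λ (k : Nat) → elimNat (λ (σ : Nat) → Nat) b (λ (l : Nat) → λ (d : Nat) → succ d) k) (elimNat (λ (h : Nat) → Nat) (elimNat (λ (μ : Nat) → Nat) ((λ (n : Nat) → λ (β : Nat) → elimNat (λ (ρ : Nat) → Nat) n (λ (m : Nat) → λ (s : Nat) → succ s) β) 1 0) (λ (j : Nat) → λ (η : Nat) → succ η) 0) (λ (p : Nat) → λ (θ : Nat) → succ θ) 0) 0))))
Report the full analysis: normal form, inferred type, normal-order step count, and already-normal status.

normal form:
  6
the term's type:
  Nat
normal-order step count: 25
term was already normal: no
first contracted redex: a beta-redex


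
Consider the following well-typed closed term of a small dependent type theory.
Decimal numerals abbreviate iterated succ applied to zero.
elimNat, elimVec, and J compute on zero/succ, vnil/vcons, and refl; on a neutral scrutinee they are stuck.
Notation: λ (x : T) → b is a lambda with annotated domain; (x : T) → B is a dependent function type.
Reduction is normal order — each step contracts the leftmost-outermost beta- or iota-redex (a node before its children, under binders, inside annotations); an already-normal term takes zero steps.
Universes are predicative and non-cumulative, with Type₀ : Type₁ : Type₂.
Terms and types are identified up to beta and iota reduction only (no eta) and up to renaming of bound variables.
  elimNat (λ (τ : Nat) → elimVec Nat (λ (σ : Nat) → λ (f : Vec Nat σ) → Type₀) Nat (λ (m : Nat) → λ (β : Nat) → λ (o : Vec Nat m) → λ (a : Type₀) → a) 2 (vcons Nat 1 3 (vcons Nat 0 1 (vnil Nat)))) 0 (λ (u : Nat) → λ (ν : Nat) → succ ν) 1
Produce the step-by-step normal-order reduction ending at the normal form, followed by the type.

normal-order reduction:
  elimNat (λ (τ : Nat) → elimVec Nat (λ (σ : Nat) → λ (f : Vec Nat σ) → Type₀) Nat (λ (m : Nat) → λ (β : Nat) → λ (o : Vec Nat m) → λ (a : Type₀) → a) 2 (vcons Nat 1 3 (vcons Nat 0 1 (vnil Nat)))) 0 (λ (u : Nat) → λ (ν : Nat) → succ ν) 1
  ~> (λ (τ : Nat) → λ (σ : Nat) → succ σ) 0 (elimNat (λ (f : Nat) → elimVec Nat (λ (m : Nat) → λ (β : Vec Nat m) → Type₀) Nat (λ (o : Nat) → λ (a : Nat) → λ (u : Vec Nat o) → λ (ν : Type₀) → ν) 2 (vcons Nat 1 3 (vcons Nat 0 1 (vnil Nat)))) 0 (λ (ρ : Nat) → λ (b : Nat) → succ b) 0)
  ~> (λ (τ : Nat) → succ τ) (elimNat (λ (σ : Nat) → elimVec Nat (λ (f : Nat) → λ (m : Vec Nat f) → Type₀) Nat (λ (β : Nat) → λ (o : Nat) → λ (a : Vec Nat β) → λ (u : Type₀) → u) 2 (vcons Nat 1 3 (vcons Nat 0 1 (vnil Nat)))) 0 (λ (ν : Nat) → λ (ρ : Nat) → succ ρ) 0)
  ~> succ (elimNat (λ (τ : Nat) → elimVec Nat (λ (σ : Nat) → λ (f : Vec Nat σ) → Type₀) Nat (λ (m : Nat) → λ (β : Nat) → λ (o : Vec Nat m) → λ (a : Type₀) → a) 2 (vcons Nat 1 3 (vcons Nat 0 1 (vnil Nat)))) 0 (λ (u : Nat) → λ (ν : Nat) → succ ν) 0)
  ~> 1
type:
  Nat


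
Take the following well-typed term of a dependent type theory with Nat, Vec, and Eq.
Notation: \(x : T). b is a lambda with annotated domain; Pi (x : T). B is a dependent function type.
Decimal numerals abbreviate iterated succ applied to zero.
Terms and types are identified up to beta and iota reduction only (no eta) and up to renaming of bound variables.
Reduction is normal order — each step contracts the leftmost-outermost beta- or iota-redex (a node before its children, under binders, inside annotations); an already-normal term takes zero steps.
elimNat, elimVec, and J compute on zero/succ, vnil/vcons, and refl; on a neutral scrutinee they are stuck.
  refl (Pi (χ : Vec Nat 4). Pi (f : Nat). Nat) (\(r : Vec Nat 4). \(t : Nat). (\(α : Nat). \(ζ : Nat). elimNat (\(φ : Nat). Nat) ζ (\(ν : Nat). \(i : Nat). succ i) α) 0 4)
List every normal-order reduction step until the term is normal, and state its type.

normal-order reduction sequence:
  refl (Pi (χ : Vec Nat 4). Pi (f : Nat). Nat) (\(r : Vec Nat 4). \(t : Nat). (\(α : Nat). \(ζ : Nat). elimNat (\(φ : Nat). Nat) ζ (\(ν : Nat). \(i : Nat). succ i) α) 0 4)
  ~> refl (Pi (χ : Vec Nat 4). Pi (f : Nat). Nat) (\(r : Vec Nat 4). \(t : Nat). (\(α : Nat). elimNat (\(ζ : Nat). Nat) α (\(φ : Nat). \(ν : Nat). succ ν) 0) 4)
  ~> refl (Pi (χ : Vec Nat 4). Pi (f : Nat). Nat) (\(r : Vec Nat 4). \(t : Nat). elimNat (\(α : Nat). Nat) 4 (\(ζ : Nat). \(φ : Nat). succ φ) 0)
  ~> refl (Pi (χ : Vec Nat 4). Pi (f : Nat). Nat) (\(r : Vec Nat 4). \(t : Nat). 4)
inferred type:
  Eq (Pi (χ : Vec Nat 4). Pi (f : Nat). Nat) (\(r : Vec Nat 4). \(t : Nat). 4) (\(α : Vec Nat 4). \(ζ : Nat). 4)


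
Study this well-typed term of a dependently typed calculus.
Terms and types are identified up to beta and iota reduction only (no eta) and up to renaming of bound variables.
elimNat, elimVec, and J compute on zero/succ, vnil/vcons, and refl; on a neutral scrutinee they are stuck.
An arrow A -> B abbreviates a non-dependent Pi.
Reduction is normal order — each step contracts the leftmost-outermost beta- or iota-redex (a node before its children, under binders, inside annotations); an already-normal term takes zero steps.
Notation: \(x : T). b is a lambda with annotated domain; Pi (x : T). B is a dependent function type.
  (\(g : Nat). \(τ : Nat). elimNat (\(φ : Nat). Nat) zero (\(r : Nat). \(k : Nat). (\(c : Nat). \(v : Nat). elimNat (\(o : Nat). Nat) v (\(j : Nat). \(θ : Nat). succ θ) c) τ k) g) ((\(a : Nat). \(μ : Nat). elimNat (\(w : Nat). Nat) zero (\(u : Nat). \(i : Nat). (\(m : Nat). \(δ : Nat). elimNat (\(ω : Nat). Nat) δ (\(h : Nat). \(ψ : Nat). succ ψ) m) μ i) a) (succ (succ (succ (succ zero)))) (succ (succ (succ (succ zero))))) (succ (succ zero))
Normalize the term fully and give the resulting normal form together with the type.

reduced normal form:
  succ (succ (succ (succ (succ (succ (succ (succ (succ (succ (succ (succ (succ (succ (succ (succ (succ (succ (succ (succ (succ (succ (succ (succ (succ (succ (succ (succ (succ (succ (succ (succ zero)))))))))))))))))))))))))))))))
type:
  Nat
observation: the term reaches its normal form after 135 normal-order steps.


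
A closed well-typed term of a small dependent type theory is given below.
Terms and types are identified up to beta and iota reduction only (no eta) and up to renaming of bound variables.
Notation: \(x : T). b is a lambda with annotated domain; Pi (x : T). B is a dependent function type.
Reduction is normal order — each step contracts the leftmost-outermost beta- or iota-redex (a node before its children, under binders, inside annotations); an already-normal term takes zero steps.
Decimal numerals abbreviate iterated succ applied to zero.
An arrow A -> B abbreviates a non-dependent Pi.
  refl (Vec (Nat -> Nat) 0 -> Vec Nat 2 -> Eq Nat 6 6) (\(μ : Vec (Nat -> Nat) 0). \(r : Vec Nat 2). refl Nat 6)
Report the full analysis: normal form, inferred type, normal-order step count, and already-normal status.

resulting normal form:
  refl (Vec (Nat -> Nat) 0 -> Vec Nat 2 -> Eq Nat 6 6) (\(μ : Vec (Nat -> Nat) 0). \(r : Vec Nat 2). refl Nat 6)
the term's type:
  Eq (Vec (Nat -> Nat) 0 -> Vec Nat 2 -> Eq Nat 6 6) (\(μ : Vec (Nat -> Nat) 0). \(r : Vec Nat 2). refl Nat 6) (\(q : Vec (Nat -> Nat) 0). \(e : Vec Nat 2). refl Nat 6)
reduction steps (normal order): 0
term was already normal: yes


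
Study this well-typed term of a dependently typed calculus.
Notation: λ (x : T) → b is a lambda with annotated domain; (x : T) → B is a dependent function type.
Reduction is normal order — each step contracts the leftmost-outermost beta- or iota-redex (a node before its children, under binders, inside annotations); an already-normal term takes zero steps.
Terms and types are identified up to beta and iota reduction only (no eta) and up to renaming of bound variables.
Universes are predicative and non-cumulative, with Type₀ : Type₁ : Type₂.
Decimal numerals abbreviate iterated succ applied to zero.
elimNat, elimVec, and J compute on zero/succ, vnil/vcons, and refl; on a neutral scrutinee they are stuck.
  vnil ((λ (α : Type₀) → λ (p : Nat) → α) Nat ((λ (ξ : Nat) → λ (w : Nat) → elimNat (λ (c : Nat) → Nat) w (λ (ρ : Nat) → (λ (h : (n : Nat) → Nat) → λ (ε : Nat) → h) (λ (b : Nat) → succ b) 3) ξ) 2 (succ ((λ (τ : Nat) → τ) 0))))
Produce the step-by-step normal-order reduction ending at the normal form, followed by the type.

normal-order reduction sequence:
  vnil ((λ (α : Type₀) → λ (p : Nat) → α) Nat ((λ (ξ : Nat) → λ (w : Nat) → elimNat (λ (c : Nat) → Nat) w (λ (ρ : Nat) → (λ (h : (n : Nat) → Nat) → λ (ε : Nat) → h) (λ (b : Nat) → succ b) 3) ξ) 2 (succ ((λ (τ : Nat) → τ) 0))))
  ~> vnil ((λ (α : Nat) → Nat) ((λ (p : Nat) → λ (ξ : Nat) → elimNat (λ (w : Nat) → Nat) ξ (λ (c : Nat) → (λ (ρ : (h : Nat) → Nat) → λ (n : Nat) → ρ) (λ (ε : Nat) → succ ε) 3) p) 2 (succ ((λ (b : Nat) → b) 0))))
  ~> vnil Nat
inferred type:
  Vec Nat 0


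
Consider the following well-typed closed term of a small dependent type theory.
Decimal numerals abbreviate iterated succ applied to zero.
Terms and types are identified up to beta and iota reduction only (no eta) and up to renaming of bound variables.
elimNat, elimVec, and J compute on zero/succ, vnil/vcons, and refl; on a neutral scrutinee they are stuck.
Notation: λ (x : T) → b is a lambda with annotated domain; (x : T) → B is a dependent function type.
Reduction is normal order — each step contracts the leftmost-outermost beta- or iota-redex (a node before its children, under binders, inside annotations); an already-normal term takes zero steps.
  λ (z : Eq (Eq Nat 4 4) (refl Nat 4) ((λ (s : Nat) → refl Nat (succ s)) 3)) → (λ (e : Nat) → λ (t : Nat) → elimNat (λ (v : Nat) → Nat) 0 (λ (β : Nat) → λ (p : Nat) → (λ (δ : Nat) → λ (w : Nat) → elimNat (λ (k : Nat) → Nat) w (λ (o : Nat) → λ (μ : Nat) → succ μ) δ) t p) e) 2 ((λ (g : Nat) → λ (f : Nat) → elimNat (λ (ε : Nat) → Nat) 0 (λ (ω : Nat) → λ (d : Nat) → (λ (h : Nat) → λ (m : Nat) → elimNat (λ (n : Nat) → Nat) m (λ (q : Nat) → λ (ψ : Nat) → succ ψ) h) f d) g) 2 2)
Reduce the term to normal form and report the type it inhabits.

normal form:
  λ (z : Eq (Eq Nat 4 4) (refl Nat 4) (refl Nat 4)) → 8
inferred type:
  (z : Eq (Eq Nat 4 4) (refl Nat 4) (refl Nat 4)) → Nat
observation: the term reaches its normal form after 94 normal-order steps.


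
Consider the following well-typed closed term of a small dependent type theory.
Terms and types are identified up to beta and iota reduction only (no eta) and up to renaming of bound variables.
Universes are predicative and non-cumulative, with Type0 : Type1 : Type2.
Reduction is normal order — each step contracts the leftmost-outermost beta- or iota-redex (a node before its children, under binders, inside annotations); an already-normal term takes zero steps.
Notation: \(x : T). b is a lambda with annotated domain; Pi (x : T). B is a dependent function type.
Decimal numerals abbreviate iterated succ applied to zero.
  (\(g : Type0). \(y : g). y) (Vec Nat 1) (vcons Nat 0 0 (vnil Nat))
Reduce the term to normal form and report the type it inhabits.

normal form:
  vcons Nat 0 0 (vnil Nat)
inferred type:
  Vec Nat 1


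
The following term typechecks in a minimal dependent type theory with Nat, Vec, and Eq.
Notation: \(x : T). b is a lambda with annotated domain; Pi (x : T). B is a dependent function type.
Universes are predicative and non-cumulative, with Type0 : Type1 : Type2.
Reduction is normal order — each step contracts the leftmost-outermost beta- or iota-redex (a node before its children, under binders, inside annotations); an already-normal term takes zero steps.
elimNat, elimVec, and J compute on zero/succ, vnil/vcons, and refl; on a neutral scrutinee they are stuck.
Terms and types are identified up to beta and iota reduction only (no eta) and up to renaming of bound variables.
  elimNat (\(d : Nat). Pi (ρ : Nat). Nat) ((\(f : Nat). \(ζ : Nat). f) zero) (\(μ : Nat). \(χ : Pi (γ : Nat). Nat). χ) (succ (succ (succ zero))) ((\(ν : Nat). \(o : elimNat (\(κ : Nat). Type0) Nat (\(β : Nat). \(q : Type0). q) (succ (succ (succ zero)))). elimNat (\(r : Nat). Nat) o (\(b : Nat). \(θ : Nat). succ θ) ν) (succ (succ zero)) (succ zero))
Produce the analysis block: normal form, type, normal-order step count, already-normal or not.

reduced normal form:
  zero
the term's type:
  Nat
reduction steps (normal order): 12
started in normal form: no
first contracted redex: an elimNat iota-redex


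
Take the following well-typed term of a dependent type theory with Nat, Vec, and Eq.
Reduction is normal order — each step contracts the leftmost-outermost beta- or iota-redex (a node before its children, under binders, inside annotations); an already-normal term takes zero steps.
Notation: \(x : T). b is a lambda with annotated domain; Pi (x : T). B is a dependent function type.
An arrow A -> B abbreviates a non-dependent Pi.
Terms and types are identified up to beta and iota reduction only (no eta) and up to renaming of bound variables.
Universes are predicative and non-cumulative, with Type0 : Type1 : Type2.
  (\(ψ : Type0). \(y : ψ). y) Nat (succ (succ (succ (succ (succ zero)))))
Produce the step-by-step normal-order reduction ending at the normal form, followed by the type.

reduction (normal order):
  (\(ψ : Type0). \(y : ψ). y) Nat (succ (succ (succ (succ (succ zero)))))
  ~> (\(ψ : Nat). ψ) (succ (succ (succ (succ (succ zero)))))
  ~> succ (succ (succ (succ (succ zero))))
the term's type:
  Nat


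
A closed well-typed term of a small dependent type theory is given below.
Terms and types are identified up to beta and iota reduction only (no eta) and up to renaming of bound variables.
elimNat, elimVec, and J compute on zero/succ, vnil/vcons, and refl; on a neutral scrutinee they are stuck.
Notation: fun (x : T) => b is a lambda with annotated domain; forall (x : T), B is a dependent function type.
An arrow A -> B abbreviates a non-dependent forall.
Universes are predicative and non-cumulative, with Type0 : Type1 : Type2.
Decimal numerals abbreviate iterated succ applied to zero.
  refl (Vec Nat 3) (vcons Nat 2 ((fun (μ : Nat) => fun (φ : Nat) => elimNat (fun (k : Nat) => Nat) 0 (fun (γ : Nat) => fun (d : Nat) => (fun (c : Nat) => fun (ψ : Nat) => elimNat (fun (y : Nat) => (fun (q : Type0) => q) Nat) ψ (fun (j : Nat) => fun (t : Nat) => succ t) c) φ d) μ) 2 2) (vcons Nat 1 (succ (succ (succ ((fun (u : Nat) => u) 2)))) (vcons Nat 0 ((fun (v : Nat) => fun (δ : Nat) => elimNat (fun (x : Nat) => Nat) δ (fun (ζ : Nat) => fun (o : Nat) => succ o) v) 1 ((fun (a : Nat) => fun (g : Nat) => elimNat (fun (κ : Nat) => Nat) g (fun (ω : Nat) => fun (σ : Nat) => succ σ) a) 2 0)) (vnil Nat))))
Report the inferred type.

type:
  Eq (Vec Nat 3) (vcons Nat 2 4 (vcons Nat 1 5 (vcons Nat 0 3 (vnil Nat)))) (vcons Nat 2 4 (vcons Nat 1 5 (vcons Nat 0 3 (vnil Nat))))
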